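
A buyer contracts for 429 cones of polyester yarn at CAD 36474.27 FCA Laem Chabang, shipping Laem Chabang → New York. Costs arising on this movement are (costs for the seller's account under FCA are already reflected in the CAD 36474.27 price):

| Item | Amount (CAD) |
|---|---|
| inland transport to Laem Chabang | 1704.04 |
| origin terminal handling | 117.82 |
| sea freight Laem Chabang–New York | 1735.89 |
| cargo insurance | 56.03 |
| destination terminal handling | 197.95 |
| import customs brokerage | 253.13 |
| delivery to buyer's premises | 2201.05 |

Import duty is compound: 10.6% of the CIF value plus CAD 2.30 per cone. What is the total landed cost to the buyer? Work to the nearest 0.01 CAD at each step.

FCA: the seller delivers export-cleared goods to the carrier; the buyer bears costs from that point.
Already in the invoice (seller's account under FCA): inland to port — exclude.
CIF value = FCA price + origin terminal + freight + insurance = 36474.27 + 117.82 + 1735.89 + 56.03 = 38384.01
Ad valorem component: 38384.01 × 10.6% = 4068.71
Specific component: 429 × 2.30 = 986.70
Import duty = 4068.71 + 986.70 = 5055.41
Buyer bears: origin terminal 117.82 + freight 1735.89 + insurance 56.03 + destination terminal 197.95 + brokerage 253.13 + delivery 2201.05 + duty 5055.41 = 9617.28
Landed cost = invoice 36474.27 + 9617.28 = 46091.55

Total landed cost: CAD 46091.55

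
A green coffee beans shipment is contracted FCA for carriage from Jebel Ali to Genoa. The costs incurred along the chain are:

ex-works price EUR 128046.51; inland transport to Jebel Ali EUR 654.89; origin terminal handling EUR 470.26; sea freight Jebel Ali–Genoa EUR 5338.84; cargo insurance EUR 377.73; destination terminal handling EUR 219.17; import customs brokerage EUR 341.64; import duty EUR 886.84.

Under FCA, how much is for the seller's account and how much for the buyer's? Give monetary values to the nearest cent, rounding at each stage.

FCA: the seller delivers export-cleared goods to the carrier; the buyer bears costs from that point.
Seller's account: goods 128046.51 + inland to port 654.89 = 128701.40
Buyer's account: origin terminal 470.26 + freight 5338.84 + insurance 377.73 + destination terminal 219.17 + brokerage 341.64 + duty 886.84 = 7634.48

Seller: EUR 128701.40; buyer: EUR 7634.48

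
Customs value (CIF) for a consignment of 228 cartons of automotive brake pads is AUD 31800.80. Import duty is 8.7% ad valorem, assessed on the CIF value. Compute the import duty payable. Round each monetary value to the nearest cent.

Import duty = 31800.80 × 8.7% = 2766.67

Import duty: AUD 2766.67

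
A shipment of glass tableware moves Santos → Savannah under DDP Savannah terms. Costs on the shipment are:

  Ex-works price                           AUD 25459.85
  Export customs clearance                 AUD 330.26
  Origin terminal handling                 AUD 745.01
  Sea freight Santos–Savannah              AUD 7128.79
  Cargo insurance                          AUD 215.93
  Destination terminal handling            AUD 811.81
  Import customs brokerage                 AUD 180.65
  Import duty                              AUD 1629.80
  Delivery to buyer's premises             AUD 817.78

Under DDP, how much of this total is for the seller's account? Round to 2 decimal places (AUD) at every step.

DDP: the seller bears all costs including import duty.
Seller's account: goods 25459.85 + export clearance 330.26 + origin terminal 745.01 + freight 7128.79 + insurance 215.93 + destination terminal 811.81 + brokerage 180.65 + duty 1629.80 + delivery 817.78 = 37319.88
Buyer's account: 0.00

Seller's account: AUD 37319.88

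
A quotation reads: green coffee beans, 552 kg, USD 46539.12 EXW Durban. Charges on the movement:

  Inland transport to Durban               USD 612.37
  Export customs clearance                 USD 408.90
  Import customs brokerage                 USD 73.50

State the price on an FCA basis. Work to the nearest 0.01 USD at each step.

Not relevant to the conversion: brokerage — on the buyer under both terms; not part of either seller's price.
From EXW to FCA, the seller additionally bears: inland to port, export clearance.
FCA price = 46539.12 + 612.37 + 408.90 = 47560.39

FCA price: USD 47560.39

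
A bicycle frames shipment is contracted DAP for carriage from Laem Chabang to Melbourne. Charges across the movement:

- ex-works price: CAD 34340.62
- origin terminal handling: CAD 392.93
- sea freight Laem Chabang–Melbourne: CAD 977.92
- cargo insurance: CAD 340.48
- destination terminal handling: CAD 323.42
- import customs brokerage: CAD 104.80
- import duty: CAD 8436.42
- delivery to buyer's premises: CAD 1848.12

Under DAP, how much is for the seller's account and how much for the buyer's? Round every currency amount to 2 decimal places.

DAP: the seller bears all costs to the named destination except import duty and clearance.
Seller's account: goods 34340.62 + origin terminal 392.93 + freight 977.92 + insurance 340.48 + destination terminal 323.42 + delivery 1848.12 = 38223.49
Buyer's account: brokerage 104.80 + duty 8436.42 = 8541.22

Seller: CAD 38223.49; buyer: CAD 8541.22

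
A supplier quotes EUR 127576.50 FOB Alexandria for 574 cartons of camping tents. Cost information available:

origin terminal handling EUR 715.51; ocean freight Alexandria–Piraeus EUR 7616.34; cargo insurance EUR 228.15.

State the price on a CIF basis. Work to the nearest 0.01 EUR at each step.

Not relevant to the conversion: origin terminal — on the seller under both FOB and CIF; already in the FOB price and stays in the CIF price.
From FOB to CIF, the seller additionally bears: freight, insurance.
CIF price = 127576.50 + 7616.34 + 228.15 = 135420.99

CIF price: EUR 135420.99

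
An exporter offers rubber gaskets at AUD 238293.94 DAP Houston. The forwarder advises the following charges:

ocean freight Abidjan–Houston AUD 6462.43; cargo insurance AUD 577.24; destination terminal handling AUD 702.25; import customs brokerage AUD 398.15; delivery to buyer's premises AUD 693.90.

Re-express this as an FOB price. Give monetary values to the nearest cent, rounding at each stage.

FOB price: AUD 229858.12

Not relevant to the conversion: brokerage — on the buyer under both terms; not part of either seller's price.
From DAP to FOB, the seller no longer bears: freight, insurance, destination terminal, delivery.
FOB price = 238293.94 − 6462.43 − 577.24 − 702.25 − 693.90 = 229858.12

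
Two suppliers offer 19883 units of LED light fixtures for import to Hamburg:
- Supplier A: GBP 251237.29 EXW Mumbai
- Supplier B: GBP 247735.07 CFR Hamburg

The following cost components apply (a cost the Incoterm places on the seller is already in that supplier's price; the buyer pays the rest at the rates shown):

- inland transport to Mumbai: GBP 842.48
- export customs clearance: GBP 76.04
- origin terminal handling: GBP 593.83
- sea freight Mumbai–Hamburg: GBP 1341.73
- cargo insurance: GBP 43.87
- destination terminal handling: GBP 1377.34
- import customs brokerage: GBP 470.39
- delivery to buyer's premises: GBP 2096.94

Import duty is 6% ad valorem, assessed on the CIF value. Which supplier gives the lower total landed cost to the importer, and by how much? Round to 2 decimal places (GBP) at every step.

Supplier A (EXW):
CIF value = EXW price + inland to port + export clearance + origin terminal + freight + insurance = 251237.29 + 842.48 + 76.04 + 593.83 + 1341.73 + 43.87 = 254135.24
Import duty = 254135.24 × 6% = 15248.11
Buyer bears (A): 842.48 + 76.04 + 593.83 + 1341.73 + 43.87 + 1377.34 + 470.39 + 2096.94 = 6842.62
Landed cost (A) = invoice 251237.29 + 6842.62 + duty 15248.11 = 273328.02
Supplier B (CFR):
CIF value = CFR price + insurance = 247735.07 + 43.87 = 247778.94
Import duty = 247778.94 × 6% = 14866.74
Buyer bears (B): 43.87 + 1377.34 + 470.39 + 2096.94 = 3988.54
Landed cost (B) = invoice 247735.07 + 3988.54 + duty 14866.74 = 266590.35
Difference = |273328.02 − 266590.35| = 6737.67

Supplier B is cheaper by GBP 6737.67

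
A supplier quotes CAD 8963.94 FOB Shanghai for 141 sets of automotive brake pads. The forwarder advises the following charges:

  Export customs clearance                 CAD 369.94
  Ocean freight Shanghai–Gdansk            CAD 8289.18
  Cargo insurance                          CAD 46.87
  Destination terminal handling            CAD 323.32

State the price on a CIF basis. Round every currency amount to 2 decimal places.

CIF price: CAD 17299.99

Not relevant to the conversion: export clearance — on the seller under both FOB and CIF; already in the FOB price and stays in the CIF price. destination terminal — on the buyer under both terms; not part of either seller's price.
From FOB to CIF, the seller additionally bears: freight, insurance.
CIF price = 8963.94 + 8289.18 + 46.87 = 17299.99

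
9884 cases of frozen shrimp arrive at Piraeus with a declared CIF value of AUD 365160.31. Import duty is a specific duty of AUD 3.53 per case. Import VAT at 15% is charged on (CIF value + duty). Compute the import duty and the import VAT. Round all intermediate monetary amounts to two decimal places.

Import duty: AUD 34890.52; import VAT: AUD 60007.62

Import duty = 9884 × 3.53 = 34890.52
VAT base = CIF + duty = 365160.31 + 34890.52 = 400050.83
Import VAT = 400050.83 × 15% = 60007.62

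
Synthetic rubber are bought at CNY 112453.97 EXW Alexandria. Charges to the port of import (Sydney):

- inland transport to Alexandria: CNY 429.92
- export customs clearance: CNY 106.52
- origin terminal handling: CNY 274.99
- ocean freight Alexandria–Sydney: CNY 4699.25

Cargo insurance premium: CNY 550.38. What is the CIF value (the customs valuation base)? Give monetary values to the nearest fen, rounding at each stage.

CIF = EXW price + pre-shipment costs + freight + insurance
CIF = 112453.97 + 429.92 + 106.52 + 274.99 + 4699.25 + 550.38 = 118515.03

CIF value: CNY 118515.03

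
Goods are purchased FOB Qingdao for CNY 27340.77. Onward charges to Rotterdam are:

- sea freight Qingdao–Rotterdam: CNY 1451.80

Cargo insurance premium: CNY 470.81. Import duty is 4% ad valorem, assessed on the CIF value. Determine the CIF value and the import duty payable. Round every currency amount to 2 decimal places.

CIF = FOB price + freight + insurance
CIF = 27340.77 + 1451.80 + 470.81 = 29263.38
Import duty = 29263.38 × 4% = 1170.54

CIF value: CNY 29263.38; import duty: CNY 1170.54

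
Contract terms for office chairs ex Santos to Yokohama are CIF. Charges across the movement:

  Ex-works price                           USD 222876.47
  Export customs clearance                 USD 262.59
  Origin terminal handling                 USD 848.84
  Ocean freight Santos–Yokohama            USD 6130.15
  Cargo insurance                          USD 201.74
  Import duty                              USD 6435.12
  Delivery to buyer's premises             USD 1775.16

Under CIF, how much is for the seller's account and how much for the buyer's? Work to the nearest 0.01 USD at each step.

CIF: the seller pays costs through ocean freight and marine insurance to the destination port.
Seller's account: goods 222876.47 + export clearance 262.59 + origin terminal 848.84 + freight 6130.15 + insurance 201.74 = 230319.79
Buyer's account: duty 6435.12 + delivery 1775.16 = 8210.28

Seller: USD 230319.79; buyer: USD 8210.28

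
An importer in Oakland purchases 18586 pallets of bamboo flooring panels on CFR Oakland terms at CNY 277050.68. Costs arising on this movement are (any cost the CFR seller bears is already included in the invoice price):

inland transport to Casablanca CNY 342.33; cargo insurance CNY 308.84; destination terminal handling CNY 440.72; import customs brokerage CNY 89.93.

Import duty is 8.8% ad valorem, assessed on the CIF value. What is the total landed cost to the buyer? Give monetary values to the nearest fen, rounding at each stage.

Total landed cost: CNY 302297.81

CFR: the seller pays costs through ocean freight to the destination port, but not insurance.
Already in the invoice (seller's account under CFR): inland to port — exclude.
CIF value = CFR price + insurance = 277050.68 + 308.84 = 277359.52
Import duty = 277359.52 × 8.8% = 24407.64
Buyer bears: insurance 308.84 + destination terminal 440.72 + brokerage 89.93 + duty 24407.64 = 25247.13
Landed cost = invoice 277050.68 + 25247.13 = 302297.81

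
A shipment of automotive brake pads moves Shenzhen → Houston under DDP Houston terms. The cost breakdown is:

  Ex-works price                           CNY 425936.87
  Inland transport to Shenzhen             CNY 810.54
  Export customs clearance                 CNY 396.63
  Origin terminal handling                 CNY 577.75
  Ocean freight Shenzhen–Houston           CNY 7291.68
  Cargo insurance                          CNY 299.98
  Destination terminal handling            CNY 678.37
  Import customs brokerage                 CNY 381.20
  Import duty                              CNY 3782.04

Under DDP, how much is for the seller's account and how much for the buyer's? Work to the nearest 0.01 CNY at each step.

Seller: CNY 440155.06; buyer: CNY 0.00

DDP: the seller bears all costs including import duty.
Seller's account: goods 425936.87 + inland to port 810.54 + export clearance 396.63 + origin terminal 577.75 + freight 7291.68 + insurance 299.98 + destination terminal 678.37 + brokerage 381.20 + duty 3782.04 = 440155.06
Buyer's account: 0.00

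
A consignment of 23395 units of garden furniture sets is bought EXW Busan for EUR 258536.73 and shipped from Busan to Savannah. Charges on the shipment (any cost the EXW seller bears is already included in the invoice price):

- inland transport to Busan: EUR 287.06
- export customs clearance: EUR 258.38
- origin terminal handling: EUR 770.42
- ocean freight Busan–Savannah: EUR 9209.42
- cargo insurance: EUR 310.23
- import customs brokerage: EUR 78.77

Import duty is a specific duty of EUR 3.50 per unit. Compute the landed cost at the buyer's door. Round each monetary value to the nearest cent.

EXW: the seller makes goods available at their premises; the buyer bears all onward costs.
CIF value = EXW price + inland to port + export clearance + origin terminal + freight + insurance = 258536.73 + 287.06 + 258.38 + 770.42 + 9209.42 + 310.23 = 269372.24
Import duty = 23395 × 3.50 = 81882.50
Buyer bears: inland to port 287.06 + export clearance 258.38 + origin terminal 770.42 + freight 9209.42 + insurance 310.23 + brokerage 78.77 + duty 81882.50 = 92796.78
Landed cost = invoice 258536.73 + 92796.78 = 351333.51

Total landed cost: EUR 351333.51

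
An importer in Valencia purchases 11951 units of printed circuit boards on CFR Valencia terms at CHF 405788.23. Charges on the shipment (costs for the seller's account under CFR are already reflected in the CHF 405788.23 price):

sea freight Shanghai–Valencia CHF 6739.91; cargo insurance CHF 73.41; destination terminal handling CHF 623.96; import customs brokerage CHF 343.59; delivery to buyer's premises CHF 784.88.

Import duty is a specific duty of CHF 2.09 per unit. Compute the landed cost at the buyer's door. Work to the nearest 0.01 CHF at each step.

CFR: the seller pays costs through ocean freight to the destination port, but not insurance.
Already in the invoice (seller's account under CFR): freight — exclude.
CIF value = CFR price + insurance = 405788.23 + 73.41 = 405861.64
Import duty = 11951 × 2.09 = 24977.59
Buyer bears: insurance 73.41 + destination terminal 623.96 + brokerage 343.59 + delivery 784.88 + duty 24977.59 = 26803.43
Landed cost = invoice 405788.23 + 26803.43 = 432591.66

Total landed cost: CHF 432591.66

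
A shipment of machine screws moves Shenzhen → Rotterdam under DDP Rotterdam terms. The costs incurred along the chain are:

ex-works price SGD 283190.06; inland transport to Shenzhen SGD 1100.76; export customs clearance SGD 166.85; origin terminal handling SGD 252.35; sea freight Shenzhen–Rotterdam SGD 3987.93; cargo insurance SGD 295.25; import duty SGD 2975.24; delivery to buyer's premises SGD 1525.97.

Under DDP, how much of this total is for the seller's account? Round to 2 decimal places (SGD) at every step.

DDP: the seller bears all costs including import duty.
Seller's account: goods 283190.06 + inland to port 1100.76 + export clearance 166.85 + origin terminal 252.35 + freight 3987.93 + insurance 295.25 + duty 2975.24 + delivery 1525.97 = 293494.41
Buyer's account: 0.00

Seller's account: SGD 293494.41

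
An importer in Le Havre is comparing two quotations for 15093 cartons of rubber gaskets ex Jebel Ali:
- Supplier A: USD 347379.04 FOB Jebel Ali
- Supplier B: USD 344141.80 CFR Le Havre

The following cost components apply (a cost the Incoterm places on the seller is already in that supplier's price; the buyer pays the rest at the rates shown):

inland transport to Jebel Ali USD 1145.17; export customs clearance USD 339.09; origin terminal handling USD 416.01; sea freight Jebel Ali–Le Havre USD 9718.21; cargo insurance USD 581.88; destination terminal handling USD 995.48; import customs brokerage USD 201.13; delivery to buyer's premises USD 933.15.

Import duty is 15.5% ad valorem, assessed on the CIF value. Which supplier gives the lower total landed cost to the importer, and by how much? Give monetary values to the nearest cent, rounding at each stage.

Supplier B is cheaper by USD 14963.55

Supplier A (FOB):
CIF value = FOB price + freight + insurance = 347379.04 + 9718.21 + 581.88 = 357679.13
Import duty = 357679.13 × 15.5% = 55440.27
Buyer bears (A): 9718.21 + 581.88 + 995.48 + 201.13 + 933.15 = 12429.85
Landed cost (A) = invoice 347379.04 + 12429.85 + duty 55440.27 = 415249.16
Supplier B (CFR):
CIF value = CFR price + insurance = 344141.80 + 581.88 = 344723.68
Import duty = 344723.68 × 15.5% = 53432.17
Buyer bears (B): 581.88 + 995.48 + 201.13 + 933.15 = 2711.64
Landed cost (B) = invoice 344141.80 + 2711.64 + duty 53432.17 = 400285.61
Difference = |415249.16 − 400285.61| = 14963.55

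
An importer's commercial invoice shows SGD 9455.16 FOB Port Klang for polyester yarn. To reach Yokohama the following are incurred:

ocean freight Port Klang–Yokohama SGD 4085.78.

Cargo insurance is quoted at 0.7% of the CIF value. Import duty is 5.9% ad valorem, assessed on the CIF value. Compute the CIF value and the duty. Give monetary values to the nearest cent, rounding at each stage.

Let C be the CIF value. C = FOB price + freight + 0.7% × C
C − 0.7% × C = 9455.16 + 4085.78
0.993 × C = 13540.94
C = 13540.94 / 0.993 = 13636.39
Insurance premium = 0.7% × 13636.39 = 95.45
Import duty = 13636.39 × 5.9% = 804.55

CIF value: SGD 13636.39; import duty: SGD 804.55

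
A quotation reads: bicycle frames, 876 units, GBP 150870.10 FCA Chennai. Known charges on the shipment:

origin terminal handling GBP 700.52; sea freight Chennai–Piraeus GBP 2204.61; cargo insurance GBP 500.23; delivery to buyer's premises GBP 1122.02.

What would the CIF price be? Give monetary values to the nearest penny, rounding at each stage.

CIF price: GBP 154275.46

Not relevant to the conversion: delivery — on the buyer under both terms; not part of either seller's price.
From FCA to CIF, the seller additionally bears: origin terminal, freight, insurance.
CIF price = 150870.10 + 700.52 + 2204.61 + 500.23 = 154275.46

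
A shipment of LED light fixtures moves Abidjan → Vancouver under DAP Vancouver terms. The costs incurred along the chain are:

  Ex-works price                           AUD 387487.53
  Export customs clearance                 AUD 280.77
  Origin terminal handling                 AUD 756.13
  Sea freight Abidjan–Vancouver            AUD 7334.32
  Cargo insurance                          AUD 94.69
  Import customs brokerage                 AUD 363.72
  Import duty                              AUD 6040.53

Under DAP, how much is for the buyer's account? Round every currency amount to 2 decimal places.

DAP: the seller bears all costs to the named destination except import duty and clearance.
Seller's account: goods 387487.53 + export clearance 280.77 + origin terminal 756.13 + freight 7334.32 + insurance 94.69 = 395953.44
Buyer's account: brokerage 363.72 + duty 6040.53 = 6404.25

Buyer's account: AUD 6404.25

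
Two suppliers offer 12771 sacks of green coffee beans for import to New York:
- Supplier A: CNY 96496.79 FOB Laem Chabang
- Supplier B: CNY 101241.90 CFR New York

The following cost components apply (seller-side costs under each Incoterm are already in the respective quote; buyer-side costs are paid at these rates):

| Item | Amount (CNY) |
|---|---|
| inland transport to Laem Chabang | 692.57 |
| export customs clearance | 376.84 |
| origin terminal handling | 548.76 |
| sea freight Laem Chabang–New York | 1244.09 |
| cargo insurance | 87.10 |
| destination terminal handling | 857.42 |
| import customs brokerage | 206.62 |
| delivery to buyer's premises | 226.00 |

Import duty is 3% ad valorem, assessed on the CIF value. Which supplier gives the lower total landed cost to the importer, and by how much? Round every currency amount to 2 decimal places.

Supplier A is cheaper by CNY 3606.05

Supplier A (FOB):
CIF value = FOB price + freight + insurance = 96496.79 + 1244.09 + 87.10 = 97827.98
Import duty = 97827.98 × 3% = 2934.84
Buyer bears (A): 1244.09 + 87.10 + 857.42 + 206.62 + 226.00 = 2621.23
Landed cost (A) = invoice 96496.79 + 2621.23 + duty 2934.84 = 102052.86
Supplier B (CFR):
CIF value = CFR price + insurance = 101241.90 + 87.10 = 101329.00
Import duty = 101329.00 × 3% = 3039.87
Buyer bears (B): 87.10 + 857.42 + 206.62 + 226.00 = 1377.14
Landed cost (B) = invoice 101241.90 + 1377.14 + duty 3039.87 = 105658.91
Difference = |102052.86 − 105658.91| = 3606.05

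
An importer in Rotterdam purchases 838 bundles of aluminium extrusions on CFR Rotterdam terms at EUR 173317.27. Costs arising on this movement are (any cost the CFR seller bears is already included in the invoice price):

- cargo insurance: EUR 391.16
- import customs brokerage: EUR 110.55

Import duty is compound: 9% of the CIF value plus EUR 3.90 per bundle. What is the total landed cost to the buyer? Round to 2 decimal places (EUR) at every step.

Total landed cost: EUR 192720.94

CFR: the seller pays costs through ocean freight to the destination port, but not insurance.
CIF value = CFR price + insurance = 173317.27 + 391.16 = 173708.43
Ad valorem component: 173708.43 × 9% = 15633.76
Specific component: 838 × 3.90 = 3268.20
Import duty = 15633.76 + 3268.20 = 18901.96
Buyer bears: insurance 391.16 + brokerage 110.55 + duty 18901.96 = 19403.67
Landed cost = invoice 173317.27 + 19403.67 = 192720.94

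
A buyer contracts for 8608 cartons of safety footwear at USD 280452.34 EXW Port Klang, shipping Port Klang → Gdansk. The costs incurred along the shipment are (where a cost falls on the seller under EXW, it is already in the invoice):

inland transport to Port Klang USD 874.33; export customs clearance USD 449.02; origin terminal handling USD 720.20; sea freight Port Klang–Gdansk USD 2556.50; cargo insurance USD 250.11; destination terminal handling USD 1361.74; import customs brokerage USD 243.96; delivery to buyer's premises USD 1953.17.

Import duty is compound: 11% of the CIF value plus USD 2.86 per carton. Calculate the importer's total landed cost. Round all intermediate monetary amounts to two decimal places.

Total landed cost: USD 344863.53

EXW: the seller makes goods available at their premises; the buyer bears all onward costs.
CIF value = EXW price + inland to port + export clearance + origin terminal + freight + insurance = 280452.34 + 874.33 + 449.02 + 720.20 + 2556.50 + 250.11 = 285302.50
Ad valorem component: 285302.50 × 11% = 31383.28
Specific component: 8608 × 2.86 = 24618.88
Import duty = 31383.28 + 24618.88 = 56002.16
Buyer bears: inland to port 874.33 + export clearance 449.02 + origin terminal 720.20 + freight 2556.50 + insurance 250.11 + destination terminal 1361.74 + brokerage 243.96 + delivery 1953.17 + duty 56002.16 = 64411.19
Landed cost = invoice 280452.34 + 64411.19 = 344863.53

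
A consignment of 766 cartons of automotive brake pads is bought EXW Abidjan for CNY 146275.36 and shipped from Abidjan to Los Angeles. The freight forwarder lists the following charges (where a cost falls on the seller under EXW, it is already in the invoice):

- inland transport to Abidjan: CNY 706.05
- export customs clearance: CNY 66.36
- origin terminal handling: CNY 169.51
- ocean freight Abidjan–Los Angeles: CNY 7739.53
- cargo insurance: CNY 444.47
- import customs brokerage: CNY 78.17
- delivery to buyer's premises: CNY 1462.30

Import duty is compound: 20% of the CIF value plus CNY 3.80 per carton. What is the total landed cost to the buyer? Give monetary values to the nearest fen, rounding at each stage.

Total landed cost: CNY 190932.81

EXW: the seller makes goods available at their premises; the buyer bears all onward costs.
CIF value = EXW price + inland to port + export clearance + origin terminal + freight + insurance = 146275.36 + 706.05 + 66.36 + 169.51 + 7739.53 + 444.47 = 155401.28
Ad valorem component: 155401.28 × 20% = 31080.26
Specific component: 766 × 3.80 = 2910.80
Import duty = 31080.26 + 2910.80 = 33991.06
Buyer bears: inland to port 706.05 + export clearance 66.36 + origin terminal 169.51 + freight 7739.53 + insurance 444.47 + brokerage 78.17 + delivery 1462.30 + duty 33991.06 = 44657.45
Landed cost = invoice 146275.36 + 44657.45 = 190932.81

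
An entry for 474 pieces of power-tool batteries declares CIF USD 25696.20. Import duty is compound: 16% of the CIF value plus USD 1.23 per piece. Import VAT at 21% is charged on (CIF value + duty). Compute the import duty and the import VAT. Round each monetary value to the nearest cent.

Import duty: USD 4694.41; import VAT: USD 6382.03

Ad valorem component: 25696.20 × 16% = 4111.39
Specific component: 474 × 1.23 = 583.02
Import duty = 4111.39 + 583.02 = 4694.41
VAT base = CIF + duty = 25696.20 + 4694.41 = 30390.61
Import VAT = 30390.61 × 21% = 6382.03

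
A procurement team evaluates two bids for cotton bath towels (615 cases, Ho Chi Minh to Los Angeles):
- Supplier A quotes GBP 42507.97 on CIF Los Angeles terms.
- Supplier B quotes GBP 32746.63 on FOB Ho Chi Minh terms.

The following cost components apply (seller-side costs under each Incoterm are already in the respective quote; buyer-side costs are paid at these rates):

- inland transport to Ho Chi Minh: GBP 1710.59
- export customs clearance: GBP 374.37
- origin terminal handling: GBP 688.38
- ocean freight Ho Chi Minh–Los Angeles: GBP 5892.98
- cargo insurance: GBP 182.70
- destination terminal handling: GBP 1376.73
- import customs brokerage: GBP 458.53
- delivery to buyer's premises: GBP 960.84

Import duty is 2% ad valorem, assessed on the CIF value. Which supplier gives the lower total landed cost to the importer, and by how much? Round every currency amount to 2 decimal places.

Supplier B is cheaper by GBP 3759.37

Supplier A (CIF):
The CIF price already equals the CIF value: 42507.97
Import duty = 42507.97 × 2% = 850.16
Buyer bears (A): 1376.73 + 458.53 + 960.84 = 2796.10
Landed cost (A) = invoice 42507.97 + 2796.10 + duty 850.16 = 46154.23
Supplier B (FOB):
CIF value = FOB price + freight + insurance = 32746.63 + 5892.98 + 182.70 = 38822.31
Import duty = 38822.31 × 2% = 776.45
Buyer bears (B): 5892.98 + 182.70 + 1376.73 + 458.53 + 960.84 = 8871.78
Landed cost (B) = invoice 32746.63 + 8871.78 + duty 776.45 = 42394.86
Difference = |46154.23 − 42394.86| = 3759.37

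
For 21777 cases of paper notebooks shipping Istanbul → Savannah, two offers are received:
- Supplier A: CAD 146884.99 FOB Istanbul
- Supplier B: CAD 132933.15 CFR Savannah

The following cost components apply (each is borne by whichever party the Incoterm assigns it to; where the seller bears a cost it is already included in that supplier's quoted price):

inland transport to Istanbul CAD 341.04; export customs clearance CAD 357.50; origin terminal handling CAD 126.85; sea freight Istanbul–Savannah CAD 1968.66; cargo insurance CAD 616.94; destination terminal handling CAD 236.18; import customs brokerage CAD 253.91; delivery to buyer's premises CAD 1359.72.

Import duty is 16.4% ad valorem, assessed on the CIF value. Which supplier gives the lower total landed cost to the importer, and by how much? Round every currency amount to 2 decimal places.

Supplier A (FOB):
CIF value = FOB price + freight + insurance = 146884.99 + 1968.66 + 616.94 = 149470.59
Import duty = 149470.59 × 16.4% = 24513.18
Buyer bears (A): 1968.66 + 616.94 + 236.18 + 253.91 + 1359.72 = 4435.41
Landed cost (A) = invoice 146884.99 + 4435.41 + duty 24513.18 = 175833.58
Supplier B (CFR):
CIF value = CFR price + insurance = 132933.15 + 616.94 = 133550.09
Import duty = 133550.09 × 16.4% = 21902.21
Buyer bears (B): 616.94 + 236.18 + 253.91 + 1359.72 = 2466.75
Landed cost (B) = invoice 132933.15 + 2466.75 + duty 21902.21 = 157302.11
Difference = |175833.58 − 157302.11| = 18531.47

Supplier B is cheaper by CAD 18531.47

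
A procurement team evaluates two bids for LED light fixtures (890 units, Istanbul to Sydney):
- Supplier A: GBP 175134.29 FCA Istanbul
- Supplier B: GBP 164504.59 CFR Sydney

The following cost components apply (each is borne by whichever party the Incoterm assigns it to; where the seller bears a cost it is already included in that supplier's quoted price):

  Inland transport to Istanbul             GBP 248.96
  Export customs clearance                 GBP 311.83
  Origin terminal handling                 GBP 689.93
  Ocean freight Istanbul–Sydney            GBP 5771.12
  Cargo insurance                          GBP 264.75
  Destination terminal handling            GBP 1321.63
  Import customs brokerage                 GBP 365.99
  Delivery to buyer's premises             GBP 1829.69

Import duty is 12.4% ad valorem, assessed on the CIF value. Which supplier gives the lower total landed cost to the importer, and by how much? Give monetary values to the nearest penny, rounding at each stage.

Supplier B is cheaper by GBP 19210.00

Supplier A (FCA):
CIF value = FCA price + origin terminal + freight + insurance = 175134.29 + 689.93 + 5771.12 + 264.75 = 181860.09
Import duty = 181860.09 × 12.4% = 22550.65
Buyer bears (A): 689.93 + 5771.12 + 264.75 + 1321.63 + 365.99 + 1829.69 = 10243.11
Landed cost (A) = invoice 175134.29 + 10243.11 + duty 22550.65 = 207928.05
Supplier B (CFR):
CIF value = CFR price + insurance = 164504.59 + 264.75 = 164769.34
Import duty = 164769.34 × 12.4% = 20431.40
Buyer bears (B): 264.75 + 1321.63 + 365.99 + 1829.69 = 3782.06
Landed cost (B) = invoice 164504.59 + 3782.06 + duty 20431.40 = 188718.05
Difference = |207928.05 − 188718.05| = 19210.00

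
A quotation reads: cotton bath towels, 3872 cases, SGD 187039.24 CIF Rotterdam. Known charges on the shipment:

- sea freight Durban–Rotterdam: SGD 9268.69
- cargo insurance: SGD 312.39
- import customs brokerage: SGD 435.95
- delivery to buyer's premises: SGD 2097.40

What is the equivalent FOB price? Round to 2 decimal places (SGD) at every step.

Not relevant to the conversion: delivery, brokerage — on the buyer under both terms; not part of either seller's price.
From CIF to FOB, the seller no longer bears: freight, insurance.
FOB price = 187039.24 − 9268.69 − 312.39 = 177458.16

FOB price: SGD 177458.16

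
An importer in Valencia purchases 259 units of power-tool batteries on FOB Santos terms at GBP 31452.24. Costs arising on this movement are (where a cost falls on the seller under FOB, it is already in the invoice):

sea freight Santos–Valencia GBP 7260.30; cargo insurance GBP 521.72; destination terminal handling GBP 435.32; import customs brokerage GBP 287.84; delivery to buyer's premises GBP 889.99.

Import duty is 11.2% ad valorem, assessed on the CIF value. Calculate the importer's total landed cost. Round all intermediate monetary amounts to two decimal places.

FOB: the seller bears costs until goods are on board at the origin port; the buyer bears freight, insurance and all costs thereafter.
CIF value = FOB price + freight + insurance = 31452.24 + 7260.30 + 521.72 = 39234.26
Import duty = 39234.26 × 11.2% = 4394.24
Buyer bears: freight 7260.30 + insurance 521.72 + destination terminal 435.32 + brokerage 287.84 + delivery 889.99 + duty 4394.24 = 13789.41
Landed cost = invoice 31452.24 + 13789.41 = 45241.65

Total landed cost: GBP 45241.65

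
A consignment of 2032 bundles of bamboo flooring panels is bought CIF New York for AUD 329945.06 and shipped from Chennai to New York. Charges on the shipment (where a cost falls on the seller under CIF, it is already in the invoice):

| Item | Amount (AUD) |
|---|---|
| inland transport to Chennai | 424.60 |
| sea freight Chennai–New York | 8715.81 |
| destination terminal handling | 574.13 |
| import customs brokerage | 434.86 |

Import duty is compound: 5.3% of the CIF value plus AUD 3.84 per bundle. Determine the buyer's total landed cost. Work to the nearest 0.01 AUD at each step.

CIF: the seller pays costs through ocean freight and marine insurance to the destination port.
Already in the invoice (seller's account under CIF): inland to port, freight — exclude.
The CIF price already equals the CIF value: 329945.06
Ad valorem component: 329945.06 × 5.3% = 17487.09
Specific component: 2032 × 3.84 = 7802.88
Import duty = 17487.09 + 7802.88 = 25289.97
Buyer bears: destination terminal 574.13 + brokerage 434.86 + duty 25289.97 = 26298.96
Landed cost = invoice 329945.06 + 26298.96 = 356244.02

Total landed cost: AUD 356244.02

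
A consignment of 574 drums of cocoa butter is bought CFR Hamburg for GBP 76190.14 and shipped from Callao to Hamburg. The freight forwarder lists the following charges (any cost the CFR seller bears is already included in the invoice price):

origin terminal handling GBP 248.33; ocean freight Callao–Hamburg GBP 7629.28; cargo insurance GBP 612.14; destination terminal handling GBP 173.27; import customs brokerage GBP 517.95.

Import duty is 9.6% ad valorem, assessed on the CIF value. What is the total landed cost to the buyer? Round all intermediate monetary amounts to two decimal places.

CFR: the seller pays costs through ocean freight to the destination port, but not insurance.
Already in the invoice (seller's account under CFR): origin terminal, freight — exclude.
CIF value = CFR price + insurance = 76190.14 + 612.14 = 76802.28
Import duty = 76802.28 × 9.6% = 7373.02
Buyer bears: insurance 612.14 + destination terminal 173.27 + brokerage 517.95 + duty 7373.02 = 8676.38
Landed cost = invoice 76190.14 + 8676.38 = 84866.52

Total landed cost: GBP 84866.52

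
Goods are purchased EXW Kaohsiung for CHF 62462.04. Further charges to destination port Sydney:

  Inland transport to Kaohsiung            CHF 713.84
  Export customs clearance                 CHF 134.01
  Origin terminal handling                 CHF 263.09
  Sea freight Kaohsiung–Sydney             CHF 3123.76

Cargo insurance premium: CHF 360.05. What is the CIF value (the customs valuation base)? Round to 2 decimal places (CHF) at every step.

CIF = EXW price + pre-shipment costs + freight + insurance
CIF = 62462.04 + 713.84 + 134.01 + 263.09 + 3123.76 + 360.05 = 67056.79

CIF value: CHF 67056.79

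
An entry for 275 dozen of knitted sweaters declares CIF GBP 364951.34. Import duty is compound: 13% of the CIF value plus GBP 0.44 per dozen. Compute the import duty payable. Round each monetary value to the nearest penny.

Import duty: GBP 47564.67

Ad valorem component: 364951.34 × 13% = 47443.67
Specific component: 275 × 0.44 = 121.00
Import duty = 47443.67 + 121.00 = 47564.67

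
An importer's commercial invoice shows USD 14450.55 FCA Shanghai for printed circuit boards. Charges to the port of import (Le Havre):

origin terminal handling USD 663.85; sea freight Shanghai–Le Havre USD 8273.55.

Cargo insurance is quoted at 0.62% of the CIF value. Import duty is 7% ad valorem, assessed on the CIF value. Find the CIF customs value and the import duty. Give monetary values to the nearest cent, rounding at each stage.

CIF value: USD 23533.86; import duty: USD 1647.37

Let C be the CIF value. C = FCA price + pre-shipment costs + freight + 0.62% × C
C − 0.62% × C = 14450.55 + 663.85 + 8273.55
0.9938 × C = 23387.95
C = 23387.95 / 0.9938 = 23533.86
Insurance premium = 0.62% × 23533.86 = 145.91
Import duty = 23533.86 × 7% = 1647.37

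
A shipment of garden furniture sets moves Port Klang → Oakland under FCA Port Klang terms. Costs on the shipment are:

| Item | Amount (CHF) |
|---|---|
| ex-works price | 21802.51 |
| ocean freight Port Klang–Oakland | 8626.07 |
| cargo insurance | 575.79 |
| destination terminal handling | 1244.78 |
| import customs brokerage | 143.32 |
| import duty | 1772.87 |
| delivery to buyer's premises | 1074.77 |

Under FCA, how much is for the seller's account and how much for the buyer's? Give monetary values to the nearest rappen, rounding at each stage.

Seller: CHF 21802.51; buyer: CHF 13437.60

FCA: the seller delivers export-cleared goods to the carrier; the buyer bears costs from that point.
Seller's account: goods 21802.51 = 21802.51
Buyer's account: freight 8626.07 + insurance 575.79 + destination terminal 1244.78 + brokerage 143.32 + duty 1772.87 + delivery 1074.77 = 13437.60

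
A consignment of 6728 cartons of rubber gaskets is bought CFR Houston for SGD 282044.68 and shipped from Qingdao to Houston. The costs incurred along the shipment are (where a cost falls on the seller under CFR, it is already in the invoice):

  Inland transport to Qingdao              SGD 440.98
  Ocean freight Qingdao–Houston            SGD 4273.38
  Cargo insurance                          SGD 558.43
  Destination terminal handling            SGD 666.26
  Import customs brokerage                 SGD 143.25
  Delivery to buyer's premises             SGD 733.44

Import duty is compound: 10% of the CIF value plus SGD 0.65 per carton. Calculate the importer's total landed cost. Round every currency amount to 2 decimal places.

CFR: the seller pays costs through ocean freight to the destination port, but not insurance.
Already in the invoice (seller's account under CFR): inland to port, freight — exclude.
CIF value = CFR price + insurance = 282044.68 + 558.43 = 282603.11
Ad valorem component: 282603.11 × 10% = 28260.31
Specific component: 6728 × 0.65 = 4373.20
Import duty = 28260.31 + 4373.20 = 32633.51
Buyer bears: insurance 558.43 + destination terminal 666.26 + brokerage 143.25 + delivery 733.44 + duty 32633.51 = 34734.89
Landed cost = invoice 282044.68 + 34734.89 = 316779.57

Total landed cost: SGD 316779.57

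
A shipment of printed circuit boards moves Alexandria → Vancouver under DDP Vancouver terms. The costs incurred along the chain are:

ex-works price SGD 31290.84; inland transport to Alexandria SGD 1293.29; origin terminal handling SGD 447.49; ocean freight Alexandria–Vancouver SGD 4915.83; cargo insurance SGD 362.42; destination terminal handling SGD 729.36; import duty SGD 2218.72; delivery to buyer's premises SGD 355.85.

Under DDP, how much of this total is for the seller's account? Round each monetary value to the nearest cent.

Seller's account: SGD 41613.80

DDP: the seller bears all costs including import duty.
Seller's account: goods 31290.84 + inland to port 1293.29 + origin terminal 447.49 + freight 4915.83 + insurance 362.42 + destination terminal 729.36 + duty 2218.72 + delivery 355.85 = 41613.80
Buyer's account: 0.00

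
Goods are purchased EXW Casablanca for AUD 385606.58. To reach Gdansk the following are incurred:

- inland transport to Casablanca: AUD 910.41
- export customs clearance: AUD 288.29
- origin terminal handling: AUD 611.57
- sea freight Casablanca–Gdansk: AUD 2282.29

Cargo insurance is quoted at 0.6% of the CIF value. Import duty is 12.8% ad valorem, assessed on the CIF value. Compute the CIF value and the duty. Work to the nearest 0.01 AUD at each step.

CIF value: AUD 392051.45; import duty: AUD 50182.59

Let C be the CIF value. C = EXW price + pre-shipment costs + freight + 0.6% × C
C − 0.6% × C = 385606.58 + 910.41 + 288.29 + 611.57 + 2282.29
0.994 × C = 389699.14
C = 389699.14 / 0.994 = 392051.45
Insurance premium = 0.6% × 392051.45 = 2352.31
Import duty = 392051.45 × 12.8% = 50182.59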